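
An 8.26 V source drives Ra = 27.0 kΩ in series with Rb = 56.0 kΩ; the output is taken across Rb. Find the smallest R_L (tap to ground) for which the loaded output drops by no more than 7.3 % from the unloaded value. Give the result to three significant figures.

R_L(min) ≈ 231 kΩ

Output resistance R_th = Ra‖Rb = (27.0 × 56.0)/83.00 = 18.22 kΩ.
The fractional drop is R_th/(R_th + R_L); requiring this ≤ 0.0730 gives R_L ≥ R_th(1/0.0730 − 1) = 18.22 × 12.70 = 231 kΩ.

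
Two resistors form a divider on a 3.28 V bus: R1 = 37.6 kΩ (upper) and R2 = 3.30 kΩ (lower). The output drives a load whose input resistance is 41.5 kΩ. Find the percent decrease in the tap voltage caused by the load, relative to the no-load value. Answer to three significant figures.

The divider's output (Thévenin) resistance is R1‖R2 = 3.034 kΩ.
Fractional drop under load = R_th/(R_th + R_L) = 3.034 / (3.034 + 41.5) = 0.06812.
So the output falls by 6.81 %.

6.81 %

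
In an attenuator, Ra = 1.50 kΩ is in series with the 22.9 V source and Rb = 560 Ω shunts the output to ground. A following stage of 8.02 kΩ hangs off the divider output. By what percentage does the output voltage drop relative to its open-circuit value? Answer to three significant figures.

The divider's output (Thévenin) resistance is Ra‖Rb = 407.8 Ω.
Fractional drop under load = R_th/(R_th + R_L) = 407.8 / (407.8 + 8020) = 0.04838.
So the output falls by 4.84 %.

4.84 %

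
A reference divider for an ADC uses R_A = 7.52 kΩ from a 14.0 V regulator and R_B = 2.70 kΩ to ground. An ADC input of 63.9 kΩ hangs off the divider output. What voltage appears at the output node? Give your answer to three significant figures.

V_out ≈ 3.59 V

The load sits in parallel with R_B: R_B‖R_L = (2.70 × 63.9) / (2.70 + 63.9) = 2.591 kΩ.
V_out = 14.0 × 2.591 / (7.52 + 2.591) = 14.0 × 2.591/10.11 = 3.59 V.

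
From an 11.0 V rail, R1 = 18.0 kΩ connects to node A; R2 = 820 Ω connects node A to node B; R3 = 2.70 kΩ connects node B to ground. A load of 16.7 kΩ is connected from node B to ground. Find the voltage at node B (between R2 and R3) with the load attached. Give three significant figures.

At node B, R3 is in parallel with the load: R3‖R_L = 2324 Ω.
Below node A the resistance is R2 + (R3‖R_L) = 3144 Ω, so V_A = 11.0 × 3144/21140 = 1.636 V.
Then V_B = V_A × (R3‖R_L)/(R2 + R3‖R_L) = 1.636 × 2324/3144 = 1.21 V.

V ≈ 1.21 V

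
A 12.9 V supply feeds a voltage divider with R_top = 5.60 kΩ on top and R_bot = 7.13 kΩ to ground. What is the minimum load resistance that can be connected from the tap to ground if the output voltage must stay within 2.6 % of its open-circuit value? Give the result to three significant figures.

Output resistance R_th = R_top‖R_bot = (5.60 × 7.13)/12.73 = 3.137 kΩ.
The fractional drop is R_th/(R_th + R_L); requiring this ≤ 0.0260 gives R_L ≥ R_th(1/0.0260 − 1) = 3.137 × 37.46 = 117 kΩ.

R_L(min) ≈ 117 kΩ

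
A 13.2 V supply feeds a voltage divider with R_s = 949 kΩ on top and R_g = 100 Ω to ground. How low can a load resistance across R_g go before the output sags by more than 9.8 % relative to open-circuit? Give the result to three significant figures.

R_L(min) ≈ 920 Ω

Output resistance R_th = R_s‖R_g = (949000 × 100)/949100 = 99.99 Ω.
The fractional drop is R_th/(R_th + R_L); requiring this ≤ 0.0980 gives R_L ≥ R_th(1/0.0980 − 1) = 99.99 × 9.204 = 920 Ω.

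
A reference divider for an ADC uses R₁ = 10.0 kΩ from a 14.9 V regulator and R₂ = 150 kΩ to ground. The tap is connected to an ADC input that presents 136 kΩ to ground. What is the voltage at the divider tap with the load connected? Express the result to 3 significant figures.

The load sits in parallel with R₂: R₂‖R_L = (150 × 136) / (150 + 136) = 71.33 kΩ.
V_out = 14.9 × 71.33 / (10.0 + 71.33) = 14.9 × 71.33/81.33 = 13.1 V.
(Unloaded it would have been 14.0 V.)

V_out ≈ 13.1 V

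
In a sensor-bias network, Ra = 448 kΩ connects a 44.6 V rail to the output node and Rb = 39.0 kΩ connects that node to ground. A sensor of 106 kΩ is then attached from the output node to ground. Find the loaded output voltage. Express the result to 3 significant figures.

V_out ≈ 2.67 V

The load sits in parallel with Rb: Rb‖R_L = (39.0 × 106) / (39.0 + 106) = 28.51 kΩ.
V_out = 44.6 × 28.51 / (448 + 28.51) = 44.6 × 28.51/476.5 = 2.67 V.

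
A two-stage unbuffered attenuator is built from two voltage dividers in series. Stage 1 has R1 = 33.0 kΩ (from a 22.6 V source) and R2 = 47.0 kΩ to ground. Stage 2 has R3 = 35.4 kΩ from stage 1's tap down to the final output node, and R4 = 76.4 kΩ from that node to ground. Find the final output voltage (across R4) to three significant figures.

Stage 2 presents R3+R4 = 111.8 kΩ as a load on stage 1's tap.
Stage 1's lower leg becomes R2‖(R3+R4) = 33.09 kΩ, so V_mid = 22.6 × 33.09/66.09 = 11.32 V.
Stage 2 is itself unloaded: V_out = V_mid × R4/(R3+R4) = 11.32 × 76.4/111.8 = 7.73 V.

V_out ≈ 7.73 V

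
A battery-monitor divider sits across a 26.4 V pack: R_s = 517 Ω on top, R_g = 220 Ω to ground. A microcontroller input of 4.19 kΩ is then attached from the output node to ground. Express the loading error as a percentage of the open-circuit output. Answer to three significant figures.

3.55 %

The divider's output (Thévenin) resistance is R_s‖R_g = 154.3 Ω.
Fractional drop under load = R_th/(R_th + R_L) = 154.3 / (154.3 + 4190) = 0.03552.
So the output falls by 3.55 %.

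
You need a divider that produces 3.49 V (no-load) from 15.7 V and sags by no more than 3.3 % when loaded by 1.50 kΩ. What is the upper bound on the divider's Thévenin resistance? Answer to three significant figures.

R_th ≤ 51.2 Ω

Loading drop = R_th/(R_th + R_L) ≤ 0.0330, so R_th ≤ R_L · ε/(1−ε) = 1.50 kΩ × 0.0330/0.9670 = 51.2 Ω.
(Any R1, R2 with R2/(R1+R2) = 0.222 and R1‖R2 ≤ 51.2 Ω will meet the spec.)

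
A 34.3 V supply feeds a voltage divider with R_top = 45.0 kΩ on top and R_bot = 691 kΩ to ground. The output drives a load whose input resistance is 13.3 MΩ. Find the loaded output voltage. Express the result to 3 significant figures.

V_out ≈ 32.1 V

The load sits in parallel with R_bot: R_bot‖R_L = (691 × 13300) / (691 + 13300) = 656.9 kΩ.
V_out = 34.3 × 656.9 / (45.0 + 656.9) = 34.3 × 656.9/701.9 = 32.1 V.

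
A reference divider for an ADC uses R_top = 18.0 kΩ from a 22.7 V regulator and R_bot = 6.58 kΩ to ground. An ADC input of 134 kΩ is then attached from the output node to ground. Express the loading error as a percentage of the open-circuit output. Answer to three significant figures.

The divider's output (Thévenin) resistance is R_top‖R_bot = 4.819 kΩ.
Fractional drop under load = R_th/(R_th + R_L) = 4.819 / (4.819 + 134) = 0.03471.
So the output falls by 3.47 %.

3.47 %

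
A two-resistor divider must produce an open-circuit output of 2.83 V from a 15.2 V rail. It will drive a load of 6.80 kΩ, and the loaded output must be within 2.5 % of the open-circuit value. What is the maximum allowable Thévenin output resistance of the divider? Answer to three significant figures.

R_th ≤ 174 Ω

Loading drop = R_th/(R_th + R_L) ≤ 0.0250, so R_th ≤ R_L · ε/(1−ε) = 6.80 kΩ × 0.0250/0.9750 = 174 Ω.
(Any R1, R2 with R2/(R1+R2) = 0.186 and R1‖R2 ≤ 174 Ω will meet the spec.)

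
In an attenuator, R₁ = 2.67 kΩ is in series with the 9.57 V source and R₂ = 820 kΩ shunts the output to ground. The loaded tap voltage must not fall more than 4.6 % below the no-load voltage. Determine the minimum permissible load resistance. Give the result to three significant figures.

R_L(min) ≈ 55.2 kΩ

Output resistance R_th = R₁‖R₂ = (2.67 × 820)/822.7 = 2.661 kΩ.
The fractional drop is R_th/(R_th + R_L); requiring this ≤ 0.0460 gives R_L ≥ R_th(1/0.0460 − 1) = 2.661 × 20.74 = 55.2 kΩ.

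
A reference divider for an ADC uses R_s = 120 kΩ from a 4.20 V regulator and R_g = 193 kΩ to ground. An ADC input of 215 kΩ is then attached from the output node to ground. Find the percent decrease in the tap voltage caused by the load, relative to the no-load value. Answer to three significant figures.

The divider's output (Thévenin) resistance is R_s‖R_g = 73.99 kΩ.
Fractional drop under load = R_th/(R_th + R_L) = 73.99 / (73.99 + 215) = 0.2560.
So the output falls by 25.6 %.

25.6 %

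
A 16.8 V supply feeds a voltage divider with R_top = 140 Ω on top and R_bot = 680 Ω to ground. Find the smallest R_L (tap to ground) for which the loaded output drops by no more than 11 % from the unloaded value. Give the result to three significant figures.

R_L(min) ≈ 939 Ω

Output resistance R_th = R_top‖R_bot = (140 × 680)/820.0 = 116.1 Ω.
The fractional drop is R_th/(R_th + R_L); requiring this ≤ 0.110 gives R_L ≥ R_th(1/0.110 − 1) = 116.1 × 8.091 = 939 Ω.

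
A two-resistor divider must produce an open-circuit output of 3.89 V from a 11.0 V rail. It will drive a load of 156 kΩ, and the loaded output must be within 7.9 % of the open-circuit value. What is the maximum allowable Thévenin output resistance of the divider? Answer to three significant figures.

Loading drop = R_th/(R_th + R_L) ≤ 0.0790, so R_th ≤ R_L · ε/(1−ε) = 156 kΩ × 0.0790/0.9210 = 13.4 kΩ.

R_th ≤ 13.4 kΩ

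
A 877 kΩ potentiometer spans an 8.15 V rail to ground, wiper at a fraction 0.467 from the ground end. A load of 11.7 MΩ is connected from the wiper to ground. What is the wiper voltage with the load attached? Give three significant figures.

The wiper splits the pot into (1−α)R = 467.4 kΩ above and αR = 409.6 kΩ below.
Lower section ‖ load = 395.7 kΩ.
V_wiper = 8.15 × 395.7/(467.4 + 395.7) = 3.74 V.

V ≈ 3.74 V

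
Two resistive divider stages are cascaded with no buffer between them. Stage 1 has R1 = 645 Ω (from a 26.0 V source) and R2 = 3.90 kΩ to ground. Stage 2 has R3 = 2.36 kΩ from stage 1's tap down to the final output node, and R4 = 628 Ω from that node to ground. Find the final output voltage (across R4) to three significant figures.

Stage 2 presents R3+R4 = 2988 Ω as a load on stage 1's tap.
Stage 1's lower leg becomes R2‖(R3+R4) = 1692 Ω, so V_mid = 26.0 × 1692/2337 = 18.82 V.
Stage 2 is itself unloaded: V_out = V_mid × R4/(R3+R4) = 18.82 × 628/2988 = 3.96 V.

V_out ≈ 3.96 V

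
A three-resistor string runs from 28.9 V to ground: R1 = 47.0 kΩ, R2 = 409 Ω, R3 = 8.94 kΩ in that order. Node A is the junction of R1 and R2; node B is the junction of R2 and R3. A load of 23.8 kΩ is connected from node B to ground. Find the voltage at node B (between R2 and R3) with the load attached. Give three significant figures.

At node B, R3 is in parallel with the load: R3‖R_L = 6499 Ω.
Below node A the resistance is R2 + (R3‖R_L) = 6908 Ω, so V_A = 28.9 × 6908/53910 = 3.703 V.
Then V_B = V_A × (R3‖R_L)/(R2 + R3‖R_L) = 3.703 × 6499/6908 = 3.48 V.

V ≈ 3.48 V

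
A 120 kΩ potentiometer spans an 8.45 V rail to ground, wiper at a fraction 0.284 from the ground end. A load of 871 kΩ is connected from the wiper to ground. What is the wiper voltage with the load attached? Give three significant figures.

V ≈ 2.33 V

The wiper splits the pot into (1−α)R = 85.92 kΩ above and αR = 34.08 kΩ below.
Lower section ‖ load = 32.80 kΩ.
V_wiper = 8.45 × 32.80/(85.92 + 32.80) = 2.33 V.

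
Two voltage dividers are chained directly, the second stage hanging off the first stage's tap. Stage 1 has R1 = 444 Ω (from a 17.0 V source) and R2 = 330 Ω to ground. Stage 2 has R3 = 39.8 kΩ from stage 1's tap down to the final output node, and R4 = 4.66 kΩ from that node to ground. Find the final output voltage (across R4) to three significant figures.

Stage 2 presents R3+R4 = 44460 Ω as a load on stage 1's tap.
Stage 1's lower leg becomes R2‖(R3+R4) = 327.6 Ω, so V_mid = 17.0 × 327.6/771.6 = 7.217 V.
Stage 2 is itself unloaded: V_out = V_mid × R4/(R3+R4) = 7.217 × 4660/44460 = 0.756 V.

V_out ≈ 0.756 V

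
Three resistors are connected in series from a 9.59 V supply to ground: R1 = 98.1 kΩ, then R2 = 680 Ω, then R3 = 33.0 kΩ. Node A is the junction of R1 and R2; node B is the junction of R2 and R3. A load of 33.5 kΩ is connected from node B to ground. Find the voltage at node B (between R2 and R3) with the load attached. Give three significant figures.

V ≈ 1.38 V

At node B, R3 is in parallel with the load: R3‖R_L = 16620 Ω.
Below node A the resistance is R2 + (R3‖R_L) = 17300 Ω, so V_A = 9.59 × 17300/115400 = 1.438 V.
Then V_B = V_A × (R3‖R_L)/(R2 + R3‖R_L) = 1.438 × 16620/17300 = 1.38 V.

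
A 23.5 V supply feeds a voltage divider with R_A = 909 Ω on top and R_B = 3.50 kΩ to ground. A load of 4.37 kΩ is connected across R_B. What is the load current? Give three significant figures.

I_L ≈ 3.66 mA

R_B‖R_L = 1943 Ω; V_out = 23.5 × 1943/2852 = 16.01 V.
I_L = V_out / R_L = 16.01 / 4.37 kΩ = 3.66 mA.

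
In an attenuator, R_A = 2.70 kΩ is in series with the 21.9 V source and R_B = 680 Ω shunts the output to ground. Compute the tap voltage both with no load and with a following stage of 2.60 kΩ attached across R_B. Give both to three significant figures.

Unloaded: 4.41 V; loaded: 3.64 V

Open-circuit: V = 21.9 × 680/(2700 + 680) = 4.41 V.
With the load, R_B becomes R_B‖R_L = 539.0 Ω, so V = 21.9 × 539.0/3239 = 3.64 V.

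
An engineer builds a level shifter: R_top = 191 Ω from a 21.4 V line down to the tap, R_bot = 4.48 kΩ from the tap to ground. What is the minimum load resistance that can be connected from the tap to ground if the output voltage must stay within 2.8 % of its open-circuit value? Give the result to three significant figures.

R_L(min) ≈ 6.36 kΩ

Output resistance R_th = R_top‖R_bot = (191 × 4480)/4671 = 183.2 Ω.
The fractional drop is R_th/(R_th + R_L); requiring this ≤ 0.0280 gives R_L ≥ R_th(1/0.0280 − 1) = 183.2 × 34.71 = 6.36 kΩ.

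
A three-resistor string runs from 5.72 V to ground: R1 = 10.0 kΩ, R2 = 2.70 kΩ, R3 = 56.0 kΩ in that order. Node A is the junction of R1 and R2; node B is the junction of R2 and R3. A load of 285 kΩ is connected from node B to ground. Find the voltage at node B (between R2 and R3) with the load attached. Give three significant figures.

At node B, R3 is in parallel with the load: R3‖R_L = 46.80 kΩ.
Below node A the resistance is R2 + (R3‖R_L) = 49.50 kΩ, so V_A = 5.72 × 49.50/59.50 = 4.759 V.
Then V_B = V_A × (R3‖R_L)/(R2 + R3‖R_L) = 4.759 × 46.80/49.50 = 4.50 V.

V ≈ 4.50 V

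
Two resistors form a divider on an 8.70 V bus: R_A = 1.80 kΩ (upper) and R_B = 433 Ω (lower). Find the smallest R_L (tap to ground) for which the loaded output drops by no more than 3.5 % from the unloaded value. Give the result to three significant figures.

R_L(min) ≈ 9.62 kΩ

Output resistance R_th = R_A‖R_B = (1800 × 433)/2233 = 349.0 Ω.
The fractional drop is R_th/(R_th + R_L); requiring this ≤ 0.0350 gives R_L ≥ R_th(1/0.0350 − 1) = 349.0 × 27.57 = 9.62 kΩ.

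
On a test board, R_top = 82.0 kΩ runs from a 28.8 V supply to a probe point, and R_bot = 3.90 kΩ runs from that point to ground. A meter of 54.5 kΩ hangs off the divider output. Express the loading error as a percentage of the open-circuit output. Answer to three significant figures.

The divider's output (Thévenin) resistance is R_top‖R_bot = 3.723 kΩ.
Fractional drop under load = R_th/(R_th + R_L) = 3.723 / (3.723 + 54.5) = 0.06394.
So the output falls by 6.39 %.

6.39 %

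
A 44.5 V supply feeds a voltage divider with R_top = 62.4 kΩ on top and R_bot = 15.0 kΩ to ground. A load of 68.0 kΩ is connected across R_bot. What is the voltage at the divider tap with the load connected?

V_out ≈ 7.32 V

The load sits in parallel with R_bot: R_bot‖R_L = (15.0 × 68.0) / (15.0 + 68.0) = 12.29 kΩ.
V_out = 44.5 × 12.29 / (62.4 + 12.29) = 44.5 × 12.29/74.69 = 7.32 V.
(Unloaded it would have been 8.62 V.)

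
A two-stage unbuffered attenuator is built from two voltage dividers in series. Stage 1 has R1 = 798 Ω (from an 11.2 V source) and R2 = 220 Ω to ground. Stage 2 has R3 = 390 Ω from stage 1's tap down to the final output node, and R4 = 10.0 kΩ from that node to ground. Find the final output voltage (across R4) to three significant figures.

Stage 2 presents R3+R4 = 10390 Ω as a load on stage 1's tap.
Stage 1's lower leg becomes R2‖(R3+R4) = 215.4 Ω, so V_mid = 11.2 × 215.4/1013 = 2.381 V.
Stage 2 is itself unloaded: V_out = V_mid × R4/(R3+R4) = 2.381 × 10000/10390 = 2.29 V.

V_out ≈ 2.29 V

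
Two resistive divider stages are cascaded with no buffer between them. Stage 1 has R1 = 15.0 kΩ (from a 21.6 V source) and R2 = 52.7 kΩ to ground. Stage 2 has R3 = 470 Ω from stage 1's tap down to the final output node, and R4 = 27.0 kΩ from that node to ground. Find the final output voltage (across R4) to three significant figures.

Stage 2 presents R3+R4 = 27470 Ω as a load on stage 1's tap.
Stage 1's lower leg becomes R2‖(R3+R4) = 18060 Ω, so V_mid = 21.6 × 18060/33060 = 11.80 V.
Stage 2 is itself unloaded: V_out = V_mid × R4/(R3+R4) = 11.80 × 27000/27470 = 11.6 V.

V_out ≈ 11.6 V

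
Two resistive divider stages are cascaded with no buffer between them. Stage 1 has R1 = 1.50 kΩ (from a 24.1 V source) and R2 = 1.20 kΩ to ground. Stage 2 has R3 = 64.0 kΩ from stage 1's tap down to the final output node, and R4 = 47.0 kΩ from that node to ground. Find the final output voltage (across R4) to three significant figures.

V_out ≈ 4.51 V

Stage 2 presents R3+R4 = 111.0 kΩ as a load on stage 1's tap.
Stage 1's lower leg becomes R2‖(R3+R4) = 1.187 kΩ, so V_mid = 24.1 × 1.187/2.687 = 10.65 V.
Stage 2 is itself unloaded: V_out = V_mid × R4/(R3+R4) = 10.65 × 47.0/111.0 = 4.51 V.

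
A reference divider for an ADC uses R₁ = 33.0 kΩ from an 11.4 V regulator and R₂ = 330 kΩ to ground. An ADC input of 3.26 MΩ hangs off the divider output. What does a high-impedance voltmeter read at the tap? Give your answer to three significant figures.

V_out ≈ 10.3 V

The load sits in parallel with R₂: R₂‖R_L = (330 × 3260) / (330 + 3260) = 299.7 kΩ.
V_out = 11.4 × 299.7 / (33.0 + 299.7) = 11.4 × 299.7/332.7 = 10.3 V.
(Unloaded it would have been 10.4 V.)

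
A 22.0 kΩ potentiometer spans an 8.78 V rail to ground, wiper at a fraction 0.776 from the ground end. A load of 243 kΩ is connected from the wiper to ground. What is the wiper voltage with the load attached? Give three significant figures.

The wiper splits the pot into (1−α)R = 4.928 kΩ above and αR = 17.07 kΩ below.
Lower section ‖ load = 15.95 kΩ.
V_wiper = 8.78 × 15.95/(4.928 + 15.95) = 6.71 V.

V ≈ 6.71 V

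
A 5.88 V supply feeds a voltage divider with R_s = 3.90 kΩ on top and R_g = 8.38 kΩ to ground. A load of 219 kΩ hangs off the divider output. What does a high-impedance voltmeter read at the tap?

The load sits in parallel with R_g: R_g‖R_L = (8.38 × 219) / (8.38 + 219) = 8.071 kΩ.
V_out = 5.88 × 8.071 / (3.90 + 8.071) = 5.88 × 8.071/11.97 = 3.96 V.
(Unloaded it would have been 4.01 V.)

V_out ≈ 3.96 V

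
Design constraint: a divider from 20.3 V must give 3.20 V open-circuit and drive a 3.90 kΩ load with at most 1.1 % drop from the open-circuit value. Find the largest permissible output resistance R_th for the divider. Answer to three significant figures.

Loading drop = R_th/(R_th + R_L) ≤ 0.0110, so R_th ≤ R_L · ε/(1−ε) = 3.90 kΩ × 0.0110/0.9890 = 43.4 Ω.

R_th ≤ 43.4 Ω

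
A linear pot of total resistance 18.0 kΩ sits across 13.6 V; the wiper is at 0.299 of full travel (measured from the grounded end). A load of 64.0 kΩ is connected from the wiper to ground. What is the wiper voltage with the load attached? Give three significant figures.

The wiper splits the pot into (1−α)R = 12.62 kΩ above and αR = 5.382 kΩ below.
Lower section ‖ load = 4.965 kΩ.
V_wiper = 13.6 × 4.965/(12.62 + 4.965) = 3.84 V.

V ≈ 3.84 V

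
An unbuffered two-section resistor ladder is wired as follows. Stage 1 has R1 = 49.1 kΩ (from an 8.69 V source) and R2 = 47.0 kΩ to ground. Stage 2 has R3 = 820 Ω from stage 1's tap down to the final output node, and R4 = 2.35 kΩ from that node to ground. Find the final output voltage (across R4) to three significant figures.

Stage 2 presents R3+R4 = 3170 Ω as a load on stage 1's tap.
Stage 1's lower leg becomes R2‖(R3+R4) = 2970 Ω, so V_mid = 8.69 × 2970/52070 = 0.4956 V.
Stage 2 is itself unloaded: V_out = V_mid × R4/(R3+R4) = 0.4956 × 2350/3170 = 0.367 V.

V_out ≈ 0.367 V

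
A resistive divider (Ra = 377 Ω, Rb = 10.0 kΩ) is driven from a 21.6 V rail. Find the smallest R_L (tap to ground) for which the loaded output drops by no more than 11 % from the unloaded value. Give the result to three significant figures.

R_L(min) ≈ 2.94 kΩ

Output resistance R_th = Ra‖Rb = (377 × 10000)/10380 = 363.3 Ω.
The fractional drop is R_th/(R_th + R_L); requiring this ≤ 0.110 gives R_L ≥ R_th(1/0.110 − 1) = 363.3 × 8.091 = 2.94 kΩ.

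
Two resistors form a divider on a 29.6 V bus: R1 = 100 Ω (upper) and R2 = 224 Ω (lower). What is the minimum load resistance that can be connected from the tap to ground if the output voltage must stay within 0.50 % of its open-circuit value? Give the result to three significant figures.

Output resistance R_th = R1‖R2 = (100 × 224)/324.0 = 69.14 Ω.
The fractional drop is R_th/(R_th + R_L); requiring this ≤ 0.00500 gives R_L ≥ R_th(1/0.00500 − 1) = 69.14 × 199.0 = 13.8 kΩ.

R_L(min) ≈ 13.8 kΩ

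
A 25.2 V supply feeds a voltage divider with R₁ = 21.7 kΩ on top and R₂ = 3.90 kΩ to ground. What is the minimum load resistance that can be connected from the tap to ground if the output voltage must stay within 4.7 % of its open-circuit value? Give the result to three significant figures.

Output resistance R_th = R₁‖R₂ = (21.7 × 3.90)/25.60 = 3.306 kΩ.
The fractional drop is R_th/(R_th + R_L); requiring this ≤ 0.0470 gives R_L ≥ R_th(1/0.0470 − 1) = 3.306 × 20.28 = 67.0 kΩ.

R_L(min) ≈ 67.0 kΩ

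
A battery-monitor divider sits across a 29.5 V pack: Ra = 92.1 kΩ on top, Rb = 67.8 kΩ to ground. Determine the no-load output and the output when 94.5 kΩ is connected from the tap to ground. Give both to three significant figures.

Unloaded: 12.5 V; loaded: 8.85 V

Open-circuit: V = 29.5 × 67.8/(92.1 + 67.8) = 12.5 V.
With the load, Rb becomes Rb‖R_L = 39.48 kΩ, so V = 29.5 × 39.48/131.6 = 8.85 V.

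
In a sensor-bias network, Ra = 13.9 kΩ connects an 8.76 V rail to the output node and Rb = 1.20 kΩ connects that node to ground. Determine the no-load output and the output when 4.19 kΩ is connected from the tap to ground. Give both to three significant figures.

Open-circuit: V = 8.76 × 1.20/(13.9 + 1.20) = 0.696 V.
With the load, Rb becomes Rb‖R_L = 0.9328 kΩ, so V = 8.76 × 0.9328/14.83 = 0.551 V.

Unloaded: 0.696 V; loaded: 0.551 V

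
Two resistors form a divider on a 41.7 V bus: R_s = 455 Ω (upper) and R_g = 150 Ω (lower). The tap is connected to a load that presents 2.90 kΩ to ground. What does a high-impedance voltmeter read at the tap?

V_out ≈ 9.95 V

The load sits in parallel with R_g: R_g‖R_L = (150 × 2900) / (150 + 2900) = 142.6 Ω.
V_out = 41.7 × 142.6 / (455 + 142.6) = 41.7 × 142.6/597.6 = 9.95 V.
(Unloaded it would have been 10.3 V.)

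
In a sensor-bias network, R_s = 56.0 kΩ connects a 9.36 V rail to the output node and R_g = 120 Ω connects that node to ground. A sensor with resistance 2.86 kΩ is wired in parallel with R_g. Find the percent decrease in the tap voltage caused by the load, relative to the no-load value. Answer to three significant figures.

4.02 %

The divider's output (Thévenin) resistance is R_s‖R_g = 119.7 Ω.
Fractional drop under load = R_th/(R_th + R_L) = 119.7 / (119.7 + 2860) = 0.04019.
So the output falls by 4.02 %.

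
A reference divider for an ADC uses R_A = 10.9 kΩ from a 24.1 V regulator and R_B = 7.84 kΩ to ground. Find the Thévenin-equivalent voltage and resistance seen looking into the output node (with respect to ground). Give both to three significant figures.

V_th is the open-circuit tap voltage: 24.1 × 7.84/(10.9 + 7.84) = 10.1 V.
With the supply zeroed, R_A and R_B appear in parallel from the tap: R_th = R_A‖R_B = (10.9 × 7.84)/18.74 = 4.56 kΩ.

V_th = 10.1 V, R_th = 4.56 kΩ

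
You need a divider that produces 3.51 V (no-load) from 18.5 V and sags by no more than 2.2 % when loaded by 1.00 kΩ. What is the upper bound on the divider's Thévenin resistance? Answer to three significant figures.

Loading drop = R_th/(R_th + R_L) ≤ 0.0220, so R_th ≤ R_L · ε/(1−ε) = 1.00 kΩ × 0.0220/0.9780 = 22.5 Ω.

R_th ≤ 22.5 Ω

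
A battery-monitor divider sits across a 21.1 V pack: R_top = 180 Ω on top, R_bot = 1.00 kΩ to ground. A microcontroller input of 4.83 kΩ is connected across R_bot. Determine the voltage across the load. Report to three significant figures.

V_out ≈ 17.3 V

The load sits in parallel with R_bot: R_bot‖R_L = (1000 × 4830) / (1000 + 4830) = 828.5 Ω.
V_out = 21.1 × 828.5 / (180 + 828.5) = 21.1 × 828.5/1008 = 17.3 V.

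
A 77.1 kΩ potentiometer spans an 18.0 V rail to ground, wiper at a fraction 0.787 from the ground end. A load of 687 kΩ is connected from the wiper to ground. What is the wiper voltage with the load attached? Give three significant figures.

The wiper splits the pot into (1−α)R = 16.42 kΩ above and αR = 60.68 kΩ below.
Lower section ‖ load = 55.75 kΩ.
V_wiper = 18.0 × 55.75/(16.42 + 55.75) = 13.9 V.

V ≈ 13.9 V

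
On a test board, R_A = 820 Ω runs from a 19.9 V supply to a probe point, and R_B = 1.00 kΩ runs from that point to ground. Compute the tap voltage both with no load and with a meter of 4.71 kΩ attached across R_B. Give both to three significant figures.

Unloaded: 10.9 V; loaded: 9.98 V

Open-circuit: V = 19.9 × 1000/(820 + 1000) = 10.9 V.
With the load, R_B becomes R_B‖R_L = 824.9 Ω, so V = 19.9 × 824.9/1645 = 9.98 V.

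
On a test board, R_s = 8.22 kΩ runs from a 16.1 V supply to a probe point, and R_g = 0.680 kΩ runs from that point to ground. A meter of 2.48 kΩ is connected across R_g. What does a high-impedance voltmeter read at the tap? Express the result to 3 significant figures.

V_out ≈ 0.982 V

The load sits in parallel with R_g: R_g‖R_L = (680 × 2480) / (680 + 2480) = 533.7 Ω.
V_out = 16.1 × 533.7 / (8220 + 533.7) = 16.1 × 533.7/8754 = 0.982 V.
(Unloaded it would have been 1.23 V.)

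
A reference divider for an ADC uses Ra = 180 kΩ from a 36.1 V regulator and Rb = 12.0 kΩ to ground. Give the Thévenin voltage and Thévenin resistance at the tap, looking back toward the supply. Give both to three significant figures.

V_th is the open-circuit tap voltage: 36.1 × 12.0/(180 + 12.0) = 2.26 V.
With the supply zeroed, Ra and Rb appear in parallel from the tap: R_th = Ra‖Rb = (180 × 12.0)/192.0 = 11.2 kΩ.

V_th = 2.26 V, R_th = 11.2 kΩ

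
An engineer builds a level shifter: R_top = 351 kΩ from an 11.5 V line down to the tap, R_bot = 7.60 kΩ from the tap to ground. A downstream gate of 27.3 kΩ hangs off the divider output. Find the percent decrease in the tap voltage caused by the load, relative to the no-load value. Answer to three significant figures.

The divider's output (Thévenin) resistance is R_top‖R_bot = 7.439 kΩ.
Fractional drop under load = R_th/(R_th + R_L) = 7.439 / (7.439 + 27.3) = 0.2141.
So the output falls by 21.4 %.

21.4 %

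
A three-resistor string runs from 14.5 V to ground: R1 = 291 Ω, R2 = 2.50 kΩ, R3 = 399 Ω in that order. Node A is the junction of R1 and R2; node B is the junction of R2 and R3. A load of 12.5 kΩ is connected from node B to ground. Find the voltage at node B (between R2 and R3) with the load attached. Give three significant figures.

V ≈ 1.76 V

At node B, R3 is in parallel with the load: R3‖R_L = 386.7 Ω.
Below node A the resistance is R2 + (R3‖R_L) = 2887 Ω, so V_A = 14.5 × 2887/3178 = 13.17 V.
Then V_B = V_A × (R3‖R_L)/(R2 + R3‖R_L) = 13.17 × 386.7/2887 = 1.76 V.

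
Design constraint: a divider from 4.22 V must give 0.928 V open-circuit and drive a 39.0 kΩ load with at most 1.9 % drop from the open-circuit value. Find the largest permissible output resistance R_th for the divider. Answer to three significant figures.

Loading drop = R_th/(R_th + R_L) ≤ 0.0190, so R_th ≤ R_L · ε/(1−ε) = 39.0 kΩ × 0.0190/0.9810 = 755 Ω.

R_th ≤ 755 Ω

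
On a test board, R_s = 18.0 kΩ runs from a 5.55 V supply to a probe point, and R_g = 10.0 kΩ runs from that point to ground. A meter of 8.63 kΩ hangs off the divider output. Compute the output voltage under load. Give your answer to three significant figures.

The load sits in parallel with R_g: R_g‖R_L = (10.0 × 8.63) / (10.0 + 8.63) = 4.632 kΩ.
V_out = 5.55 × 4.632 / (18.0 + 4.632) = 5.55 × 4.632/22.63 = 1.14 V.

V_out ≈ 1.14 V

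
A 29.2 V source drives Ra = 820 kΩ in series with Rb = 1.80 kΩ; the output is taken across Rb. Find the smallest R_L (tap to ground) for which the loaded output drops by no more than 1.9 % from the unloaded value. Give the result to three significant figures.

R_L(min) ≈ 92.7 kΩ

Output resistance R_th = Ra‖Rb = (820 × 1.80)/821.8 = 1.796 kΩ.
The fractional drop is R_th/(R_th + R_L); requiring this ≤ 0.0190 gives R_L ≥ R_th(1/0.0190 − 1) = 1.796 × 51.63 = 92.7 kΩ.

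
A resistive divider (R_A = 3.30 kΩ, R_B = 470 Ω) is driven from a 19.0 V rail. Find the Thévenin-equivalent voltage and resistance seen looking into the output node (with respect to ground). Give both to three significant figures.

V_th = 2.37 V, R_th = 411 Ω

V_th is the open-circuit tap voltage: 19.0 × 470/(3300 + 470) = 2.37 V.
With the supply zeroed, R_A and R_B appear in parallel from the tap: R_th = R_A‖R_B = (3300 × 470)/3770 = 411 Ω.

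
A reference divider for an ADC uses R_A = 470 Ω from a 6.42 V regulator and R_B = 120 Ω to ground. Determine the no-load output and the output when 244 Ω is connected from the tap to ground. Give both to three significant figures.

Open-circuit: V = 6.42 × 120/(470 + 120) = 1.31 V.
With the load, R_B becomes R_B‖R_L = 80.44 Ω, so V = 6.42 × 80.44/550.4 = 0.938 V.

Unloaded: 1.31 V; loaded: 0.938 V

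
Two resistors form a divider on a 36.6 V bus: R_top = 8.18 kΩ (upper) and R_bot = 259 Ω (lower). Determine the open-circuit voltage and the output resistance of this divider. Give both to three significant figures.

V_th = 1.12 V, R_th = 251 Ω

V_th is the open-circuit tap voltage: 36.6 × 259/(8180 + 259) = 1.12 V.
With the supply zeroed, R_top and R_bot appear in parallel from the tap: R_th = R_top‖R_bot = (8180 × 259)/8439 = 251 Ω.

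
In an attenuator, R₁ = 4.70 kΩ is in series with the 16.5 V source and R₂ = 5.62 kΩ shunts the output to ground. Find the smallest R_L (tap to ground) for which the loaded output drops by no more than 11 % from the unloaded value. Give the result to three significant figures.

Output resistance R_th = R₁‖R₂ = (4.70 × 5.62)/10.32 = 2.559 kΩ.
The fractional drop is R_th/(R_th + R_L); requiring this ≤ 0.110 gives R_L ≥ R_th(1/0.110 − 1) = 2.559 × 8.091 = 20.7 kΩ.

R_L(min) ≈ 20.7 kΩ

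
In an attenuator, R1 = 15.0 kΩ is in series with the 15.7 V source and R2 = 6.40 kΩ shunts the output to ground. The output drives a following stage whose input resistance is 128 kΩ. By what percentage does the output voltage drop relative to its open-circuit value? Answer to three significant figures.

The divider's output (Thévenin) resistance is R1‖R2 = 4.486 kΩ.
Fractional drop under load = R_th/(R_th + R_L) = 4.486 / (4.486 + 128) = 0.03386.
So the output falls by 3.39 %.

3.39 %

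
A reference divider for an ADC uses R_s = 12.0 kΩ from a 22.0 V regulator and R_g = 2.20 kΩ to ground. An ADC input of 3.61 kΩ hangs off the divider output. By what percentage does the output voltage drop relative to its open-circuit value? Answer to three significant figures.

Unloaded V = 22.0 × 2.20/14.20 = 3.408 V.
Loaded: R_g‖R_L = 1.367 kΩ, giving V = 22.0 × 1.367/13.37 = 2.250 V.
Drop = (3.408 − 2.250) / 3.408 = 34.0 %.

34.0 %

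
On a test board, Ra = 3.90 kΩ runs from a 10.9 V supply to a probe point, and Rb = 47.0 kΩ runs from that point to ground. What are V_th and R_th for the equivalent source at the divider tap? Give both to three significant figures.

V_th = 10.1 V, R_th = 3.60 kΩ

V_th is the open-circuit tap voltage: 10.9 × 47.0/(3.90 + 47.0) = 10.1 V.
With the supply zeroed, Ra and Rb appear in parallel from the tap: R_th = Ra‖Rb = (3.90 × 47.0)/50.90 = 3.60 kΩ.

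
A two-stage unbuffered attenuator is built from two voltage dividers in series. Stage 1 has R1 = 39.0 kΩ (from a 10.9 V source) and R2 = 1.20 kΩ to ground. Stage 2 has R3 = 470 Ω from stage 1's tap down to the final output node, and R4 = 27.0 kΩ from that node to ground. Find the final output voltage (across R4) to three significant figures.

Stage 2 presents R3+R4 = 27470 Ω as a load on stage 1's tap.
Stage 1's lower leg becomes R2‖(R3+R4) = 1150 Ω, so V_mid = 10.9 × 1150/40150 = 0.3121 V.
Stage 2 is itself unloaded: V_out = V_mid × R4/(R3+R4) = 0.3121 × 27000/27470 = 0.307 V.

V_out ≈ 0.307 V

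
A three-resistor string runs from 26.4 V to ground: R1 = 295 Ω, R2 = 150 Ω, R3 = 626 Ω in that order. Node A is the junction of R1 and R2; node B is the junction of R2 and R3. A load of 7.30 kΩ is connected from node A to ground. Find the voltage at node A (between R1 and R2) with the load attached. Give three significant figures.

V ≈ 18.6 V

Below node A the series string R2+R3 = 776.0 Ω sits in parallel with the 7300 Ω load: 701.4 Ω.
V_A = 26.4 × 701.4/(295 + 701.4) = 18.6 V.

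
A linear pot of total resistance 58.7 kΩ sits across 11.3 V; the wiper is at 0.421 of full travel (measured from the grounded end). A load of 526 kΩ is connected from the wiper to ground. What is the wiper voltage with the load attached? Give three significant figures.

The wiper splits the pot into (1−α)R = 33.99 kΩ above and αR = 24.71 kΩ below.
Lower section ‖ load = 23.60 kΩ.
V_wiper = 11.3 × 23.60/(33.99 + 23.60) = 4.63 V.

V ≈ 4.63 V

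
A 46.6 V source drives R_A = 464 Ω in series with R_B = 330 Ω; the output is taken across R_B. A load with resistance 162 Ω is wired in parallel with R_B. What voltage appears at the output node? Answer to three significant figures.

V_out ≈ 8.84 V

The load sits in parallel with R_B: R_B‖R_L = (330 × 162) / (330 + 162) = 108.7 Ω.
V_out = 46.6 × 108.7 / (464 + 108.7) = 46.6 × 108.7/572.7 = 8.84 V.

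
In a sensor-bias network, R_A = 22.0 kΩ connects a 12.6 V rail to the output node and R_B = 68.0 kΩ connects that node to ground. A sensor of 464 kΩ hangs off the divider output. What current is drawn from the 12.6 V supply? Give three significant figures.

R_B‖R_L = 59.31 kΩ, so the source sees R_A + R_B‖R_L = 81.31 kΩ.
I = 12.6 V / 81.31 kΩ = 0.155 mA.

I ≈ 0.155 mA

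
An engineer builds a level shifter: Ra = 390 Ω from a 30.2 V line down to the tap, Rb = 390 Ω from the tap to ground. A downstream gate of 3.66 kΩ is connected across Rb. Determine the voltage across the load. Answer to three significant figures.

The load sits in parallel with Rb: Rb‖R_L = (390 × 3660) / (390 + 3660) = 352.4 Ω.
V_out = 30.2 × 352.4 / (390 + 352.4) = 30.2 × 352.4/742.4 = 14.3 V.

V_out ≈ 14.3 V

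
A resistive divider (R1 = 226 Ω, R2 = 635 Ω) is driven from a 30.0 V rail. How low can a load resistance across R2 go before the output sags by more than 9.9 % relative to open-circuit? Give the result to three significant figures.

Output resistance R_th = R1‖R2 = (226 × 635)/861.0 = 166.7 Ω.
The fractional drop is R_th/(R_th + R_L); requiring this ≤ 0.0990 gives R_L ≥ R_th(1/0.0990 − 1) = 166.7 × 9.101 = 1.52 kΩ.

R_L(min) ≈ 1.52 kΩ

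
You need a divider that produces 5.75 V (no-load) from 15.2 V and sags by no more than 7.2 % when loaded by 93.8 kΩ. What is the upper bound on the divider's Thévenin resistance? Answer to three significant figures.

Loading drop = R_th/(R_th + R_L) ≤ 0.0720, so R_th ≤ R_L · ε/(1−ε) = 93.8 kΩ × 0.0720/0.9280 = 7.28 kΩ.

R_th ≤ 7.28 kΩ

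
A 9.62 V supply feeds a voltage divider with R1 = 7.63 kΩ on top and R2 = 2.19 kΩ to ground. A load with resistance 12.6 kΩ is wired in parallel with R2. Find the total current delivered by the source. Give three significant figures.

R2‖R_L = 1.866 kΩ, so the source sees R1 + R2‖R_L = 9.496 kΩ.
I = 9.62 V / 9.496 kΩ = 1.01 mA.

I ≈ 1.01 mA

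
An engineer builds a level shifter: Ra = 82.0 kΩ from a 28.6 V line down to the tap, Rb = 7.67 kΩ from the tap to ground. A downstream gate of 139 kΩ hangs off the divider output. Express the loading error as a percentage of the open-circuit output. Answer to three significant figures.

4.80 %

The divider's output (Thévenin) resistance is Ra‖Rb = 7.014 kΩ.
Fractional drop under load = R_th/(R_th + R_L) = 7.014 / (7.014 + 139) = 0.04804.
So the output falls by 4.80 %.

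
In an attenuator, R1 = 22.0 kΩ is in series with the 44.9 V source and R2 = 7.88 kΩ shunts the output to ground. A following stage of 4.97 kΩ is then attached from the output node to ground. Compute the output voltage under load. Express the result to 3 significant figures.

The load sits in parallel with R2: R2‖R_L = (7.88 × 4.97) / (7.88 + 4.97) = 3.048 kΩ.
V_out = 44.9 × 3.048 / (22.0 + 3.048) = 44.9 × 3.048/25.05 = 5.46 V.

V_out ≈ 5.46 V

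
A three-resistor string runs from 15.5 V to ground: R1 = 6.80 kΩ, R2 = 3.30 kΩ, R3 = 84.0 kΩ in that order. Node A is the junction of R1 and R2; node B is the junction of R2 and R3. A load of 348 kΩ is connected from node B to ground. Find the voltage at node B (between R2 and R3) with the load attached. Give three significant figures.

At node B, R3 is in parallel with the load: R3‖R_L = 67.67 kΩ.
Below node A the resistance is R2 + (R3‖R_L) = 70.97 kΩ, so V_A = 15.5 × 70.97/77.77 = 14.14 V.
Then V_B = V_A × (R3‖R_L)/(R2 + R3‖R_L) = 14.14 × 67.67/70.97 = 13.5 V.

V ≈ 13.5 V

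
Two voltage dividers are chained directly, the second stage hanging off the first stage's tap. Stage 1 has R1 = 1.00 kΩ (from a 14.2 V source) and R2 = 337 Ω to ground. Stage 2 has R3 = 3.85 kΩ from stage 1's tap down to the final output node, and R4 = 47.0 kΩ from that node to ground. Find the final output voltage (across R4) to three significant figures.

V_out ≈ 3.29 V

Stage 2 presents R3+R4 = 50850 Ω as a load on stage 1's tap.
Stage 1's lower leg becomes R2‖(R3+R4) = 334.8 Ω, so V_mid = 14.2 × 334.8/1335 = 3.562 V.
Stage 2 is itself unloaded: V_out = V_mid × R4/(R3+R4) = 3.562 × 47000/50850 = 3.29 V.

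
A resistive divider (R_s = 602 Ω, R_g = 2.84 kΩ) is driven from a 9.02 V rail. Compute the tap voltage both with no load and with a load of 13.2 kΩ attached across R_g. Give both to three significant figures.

Open-circuit: V = 9.02 × 2840/(602 + 2840) = 7.44 V.
With the load, R_g becomes R_g‖R_L = 2337 Ω, so V = 9.02 × 2337/2939 = 7.17 V.

Unloaded: 7.44 V; loaded: 7.17 V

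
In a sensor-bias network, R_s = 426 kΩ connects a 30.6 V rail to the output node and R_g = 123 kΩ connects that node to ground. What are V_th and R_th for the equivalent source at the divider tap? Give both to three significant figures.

V_th = 6.86 V, R_th = 95.4 kΩ

V_th is the open-circuit tap voltage: 30.6 × 123/(426 + 123) = 6.86 V.
With the supply zeroed, R_s and R_g appear in parallel from the tap: R_th = R_s‖R_g = (426 × 123)/549.0 = 95.4 kΩ.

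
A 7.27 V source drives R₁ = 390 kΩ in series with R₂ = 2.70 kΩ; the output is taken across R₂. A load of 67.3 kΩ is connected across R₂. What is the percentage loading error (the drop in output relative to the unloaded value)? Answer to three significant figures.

The divider's output (Thévenin) resistance is R₁‖R₂ = 2.681 kΩ.
Fractional drop under load = R_th/(R_th + R_L) = 2.681 / (2.681 + 67.3) = 0.03832.
So the output falls by 3.83 %.

3.83 %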